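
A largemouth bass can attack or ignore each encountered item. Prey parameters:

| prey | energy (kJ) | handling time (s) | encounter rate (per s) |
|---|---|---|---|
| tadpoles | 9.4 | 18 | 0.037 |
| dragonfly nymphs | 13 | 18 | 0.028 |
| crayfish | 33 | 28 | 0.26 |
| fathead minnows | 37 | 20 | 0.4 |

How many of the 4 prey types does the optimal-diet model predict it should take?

Rank by E/h (kJ/s): fathead minnows 1.85, crayfish 1.18, dragonfly nymphs 0.722, tadpoles 0.522. Include each in turn until the next type's E/h falls below the running intake rate.
Rate on top 1: 1.644. crayfish: 1.18 < 1.644 → exclude; stop.
Optimal diet: fathead minnows — 1 of 4 types.

1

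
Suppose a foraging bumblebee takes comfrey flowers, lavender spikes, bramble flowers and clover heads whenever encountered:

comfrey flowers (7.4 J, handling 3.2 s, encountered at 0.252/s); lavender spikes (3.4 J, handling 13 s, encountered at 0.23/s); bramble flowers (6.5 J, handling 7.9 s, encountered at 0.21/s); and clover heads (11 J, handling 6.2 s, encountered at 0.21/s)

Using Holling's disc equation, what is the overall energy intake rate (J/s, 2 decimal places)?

Energy encountered per unit search time: 0.252×7.4 + 0.23×3.4 + 0.21×6.5 + 0.21×11 = 6.322 J/s.
Handling time per unit search time: 0.252×3.2 + 0.23×13 + 0.21×7.9 + 0.21×6.2 = 6.757.
Rate = 6.322/(1 + 6.757) = 0.8149 J/s.

0.81 J/s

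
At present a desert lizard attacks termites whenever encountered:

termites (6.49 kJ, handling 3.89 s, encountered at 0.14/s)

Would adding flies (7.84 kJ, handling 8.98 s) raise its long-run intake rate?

On termites alone, R = ΣλE/(1+Σλh) = 0.9086/1.545 = 0.5882 kJ/s.
flies: E/h = 7.84/8.98 = 0.8731 kJ/s.
Since 0.8731 > R, including flies increases the long-run rate.

Yes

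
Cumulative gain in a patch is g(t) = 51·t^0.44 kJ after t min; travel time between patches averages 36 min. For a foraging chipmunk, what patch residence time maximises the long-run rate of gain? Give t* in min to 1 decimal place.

28.3 min

Maximise g(t)/(T+t): set derivative to zero → g'(t)(T+t) = g(t).
g'(t) = 0.44·51·t^-0.56. Setting 0.44·51·t^-0.56 = 51·t^0.44/(36+t) gives 0.44(36+t) = t, so 0.56·t = 0.44×36.
t* = 0.44×36/0.56 = 28.29 min.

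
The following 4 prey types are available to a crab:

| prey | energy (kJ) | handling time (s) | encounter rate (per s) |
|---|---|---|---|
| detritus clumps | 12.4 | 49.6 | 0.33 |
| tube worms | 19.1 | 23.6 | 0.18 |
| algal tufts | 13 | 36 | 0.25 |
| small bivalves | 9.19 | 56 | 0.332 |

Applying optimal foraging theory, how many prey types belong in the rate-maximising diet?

E/h in descending order: tube worms 0.809, algal tufts 0.361, detritus clumps 0.25, small bivalves 0.164 kJ/s. The optimal diet is the largest prefix of this list for which every included type satisfies E_i/h_i > R on the types above it.
Rate on top 1: 0.6551. algal tufts: 0.361 < 0.6551 → exclude; stop.
Optimal diet: tube worms — 1 of 4 types.

1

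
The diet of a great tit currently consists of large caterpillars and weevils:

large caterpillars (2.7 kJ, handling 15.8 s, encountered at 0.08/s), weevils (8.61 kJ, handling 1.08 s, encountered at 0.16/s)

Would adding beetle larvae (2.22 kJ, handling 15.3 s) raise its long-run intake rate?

No

On large caterpillars and weevils alone, R = ΣλE/(1+Σλh) = 1.594/2.437 = 0.654 kJ/s.
beetle larvae: E/h = 2.22/15.3 = 0.1451 kJ/s.
Since 0.1451 < R, time spent handling beetle larvae is better spent searching.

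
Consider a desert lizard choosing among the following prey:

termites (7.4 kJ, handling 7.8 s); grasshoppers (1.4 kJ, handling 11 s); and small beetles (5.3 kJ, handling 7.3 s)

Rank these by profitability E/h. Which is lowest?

grasshoppers

In descending order of E/h:
termites: 7.4/7.8 = 0.949 kJ/s
small beetles: 5.3/7.3 = 0.726 kJ/s
grasshoppers: 1.4/11 = 0.127 kJ/s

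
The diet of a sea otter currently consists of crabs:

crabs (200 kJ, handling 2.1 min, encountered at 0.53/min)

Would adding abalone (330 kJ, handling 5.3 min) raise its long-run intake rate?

Intake rate on the current diet: R = (0.53×200) / (1 + 0.53×2.1) = 106/2.113 = 50.17 kJ/min.
abalone: E/h = 330/5.3 = 62.26 kJ/min.
Since 62.26 > R, including abalone increases the long-run rate.

Yes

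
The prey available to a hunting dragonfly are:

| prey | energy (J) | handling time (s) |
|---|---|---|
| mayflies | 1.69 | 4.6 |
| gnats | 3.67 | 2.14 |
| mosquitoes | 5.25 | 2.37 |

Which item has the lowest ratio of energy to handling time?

Profitability E/h (J/s): mayflies = 1.69/4.6 = 0.367, gnats = 3.67/2.14 = 1.71, mosquitoes = 5.25/2.37 = 2.22.
Ranked: mosquitoes > gnats > mayflies.

mayflies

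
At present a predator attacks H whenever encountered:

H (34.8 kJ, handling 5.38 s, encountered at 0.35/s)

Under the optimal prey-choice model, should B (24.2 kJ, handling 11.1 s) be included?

No

On H alone, R = ΣλE/(1+Σλh) = 12.18/2.883 = 4.225 kJ/s.
Profitability of B: 24.2/11.1 = 2.18 kJ/s.
2.18 < 4.225, so adding B would lower the average — exclude it.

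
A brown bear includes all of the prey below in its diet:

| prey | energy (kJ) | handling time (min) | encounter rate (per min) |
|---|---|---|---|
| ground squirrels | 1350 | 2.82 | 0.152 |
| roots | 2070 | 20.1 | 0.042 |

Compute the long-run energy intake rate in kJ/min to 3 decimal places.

R = (0.152×1350 + 0.042×2070) / (1 + 0.152×2.82 + 0.042×20.1) = 292.1/2.273 = 128.5 kJ/min.

128.535 kJ/min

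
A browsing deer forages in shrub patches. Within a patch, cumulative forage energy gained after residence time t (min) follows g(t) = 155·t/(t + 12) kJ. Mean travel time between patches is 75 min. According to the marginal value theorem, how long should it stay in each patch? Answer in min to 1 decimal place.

Optimal t* satisfies g'(t*) = g(t*)/(T + t*).
g'(t) = 155·12/(t + 12)². Setting 155·12/(t+12)² = 155t/[(t+12)(75+t)] gives 12(75+t) = t(t+12), so t² = 12×75 = 900.
t* = √900 = 30 min.

30.0 min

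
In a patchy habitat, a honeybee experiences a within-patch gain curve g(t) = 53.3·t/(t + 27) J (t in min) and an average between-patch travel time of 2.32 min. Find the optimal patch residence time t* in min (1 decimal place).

Maximise g(t)/(T+t): set derivative to zero → g'(t)(T+t) = g(t).
g'(t) = 53.3·27/(t + 27)². Setting 53.3·27/(t+27)² = 53.3t/[(t+27)(2.32+t)] gives 27(2.32+t) = t(t+27), so t² = 27×2.32 = 62.64.
t* = √62.64 = 7.915 min.

7.9 min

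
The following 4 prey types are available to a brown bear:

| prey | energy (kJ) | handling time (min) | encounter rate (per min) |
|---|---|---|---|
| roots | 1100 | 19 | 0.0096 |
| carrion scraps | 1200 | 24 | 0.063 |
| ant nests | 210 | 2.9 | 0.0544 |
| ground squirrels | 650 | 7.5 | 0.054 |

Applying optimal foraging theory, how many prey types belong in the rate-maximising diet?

E/h in descending order: ground squirrels 86.7, ant nests 72.4, roots 57.9, carrion scraps 50 kJ/min. The optimal diet is the largest prefix of this list for which every included type satisfies E_i/h_i > R on the types above it.
Rate on top 1: 24.98. ant nests: 72.4 > 24.98 → include.
Rate on top 2: 29.77. roots: 57.9 > 29.77 → include.
Rate on top 3: 32.71. carrion scraps: 50 > 32.71 → include.
Optimal diet: ground squirrels, ant nests, roots, carrion scraps — 4 of 4 types.

4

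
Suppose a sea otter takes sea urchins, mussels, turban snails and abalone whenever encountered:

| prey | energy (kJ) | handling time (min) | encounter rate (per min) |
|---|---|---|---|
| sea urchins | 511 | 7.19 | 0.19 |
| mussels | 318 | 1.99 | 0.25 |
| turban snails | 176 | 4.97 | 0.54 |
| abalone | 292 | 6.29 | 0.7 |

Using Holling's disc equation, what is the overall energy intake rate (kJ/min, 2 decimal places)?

Energy encountered per unit search time: 0.19×511 + 0.25×318 + 0.54×176 + 0.7×292 = 476 kJ/min.
Handling time per unit search time: 0.19×7.19 + 0.25×1.99 + 0.54×4.97 + 0.7×6.29 = 8.95.
Rate = 476/(1 + 8.95) = 47.84 kJ/min.

47.84 kJ/min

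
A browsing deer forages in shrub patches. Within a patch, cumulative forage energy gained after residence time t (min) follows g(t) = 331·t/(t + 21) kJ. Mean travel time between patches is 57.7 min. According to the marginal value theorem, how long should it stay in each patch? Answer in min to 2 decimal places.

Maximise g(t)/(T+t): set derivative to zero → g'(t)(T+t) = g(t).
g'(t) = 331·21/(t + 21)². Setting 331·21/(t+21)² = 331t/[(t+21)(57.7+t)] gives 21(57.7+t) = t(t+21), so t² = 21×57.7 = 1212.
t* = √1212 = 34.81 min.

34.81 min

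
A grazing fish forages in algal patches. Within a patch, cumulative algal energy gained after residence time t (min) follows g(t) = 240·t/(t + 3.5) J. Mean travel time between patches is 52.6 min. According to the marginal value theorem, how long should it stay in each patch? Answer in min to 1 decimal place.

13.6 min

Optimal t* satisfies g'(t*) = g(t*)/(T + t*).
g'(t) = 240·3.5/(t + 3.5)². Setting 240·3.5/(t+3.5)² = 240t/[(t+3.5)(52.6+t)] gives 3.5(52.6+t) = t(t+3.5), so t² = 3.5×52.6 = 184.1.
t* = √184.1 = 13.57 min.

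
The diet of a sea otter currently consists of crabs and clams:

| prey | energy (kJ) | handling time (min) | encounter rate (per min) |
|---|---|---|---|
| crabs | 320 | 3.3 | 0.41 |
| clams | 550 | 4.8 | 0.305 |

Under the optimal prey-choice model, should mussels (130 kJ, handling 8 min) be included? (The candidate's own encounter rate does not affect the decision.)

Current rate: (0.41×320 + 0.305×550)/(1 + 0.41×3.3 + 0.305×4.8) = 78.32 kJ/min.
Profitability of mussels: 130/8 = 16.25 kJ/min.
16.25 < 78.32, so adding mussels would lower the average — exclude it.

No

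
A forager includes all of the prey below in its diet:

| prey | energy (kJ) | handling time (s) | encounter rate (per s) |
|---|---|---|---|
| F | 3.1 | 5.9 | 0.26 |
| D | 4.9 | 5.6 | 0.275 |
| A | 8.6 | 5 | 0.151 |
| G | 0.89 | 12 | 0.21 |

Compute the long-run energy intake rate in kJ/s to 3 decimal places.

R = (0.26×3.1 + 0.275×4.9 + 0.151×8.6 + 0.21×0.89) / (1 + 0.26×5.9 + 0.275×5.6 + 0.151×5 + 0.21×12) = 3.639/7.349 = 0.4952 kJ/s.

0.495 kJ/s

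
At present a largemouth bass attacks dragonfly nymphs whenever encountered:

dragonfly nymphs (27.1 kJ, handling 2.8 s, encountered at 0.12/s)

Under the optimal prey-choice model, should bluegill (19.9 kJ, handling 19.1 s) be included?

No

Intake rate on the current diet: R = (0.12×27.1) / (1 + 0.12×2.8) = 3.252/1.336 = 2.434 kJ/s.
bluegill: E/h = 19.9/19.1 = 1.042 kJ/s.
1.042 < 2.434, so adding bluegill would lower the average — exclude it.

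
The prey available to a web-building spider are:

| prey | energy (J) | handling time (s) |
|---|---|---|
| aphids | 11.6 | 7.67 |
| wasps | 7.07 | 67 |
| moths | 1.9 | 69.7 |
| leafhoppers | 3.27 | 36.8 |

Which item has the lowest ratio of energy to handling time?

moths

In descending order of E/h:
aphids: 11.6/7.67 = 1.51 J/s
wasps: 7.07/67 = 0.106 J/s
leafhoppers: 3.27/36.8 = 0.0889 J/s
moths: 1.9/69.7 = 0.0273 J/s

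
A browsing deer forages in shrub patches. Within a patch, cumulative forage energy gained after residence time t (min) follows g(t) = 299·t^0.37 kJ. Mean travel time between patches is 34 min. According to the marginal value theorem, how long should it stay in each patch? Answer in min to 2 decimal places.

Optimal t* satisfies g'(t*) = g(t*)/(T + t*).
g'(t) = 0.37·299·t^-0.63. Setting 0.37·299·t^-0.63 = 299·t^0.37/(34+t) gives 0.37(34+t) = t, so 0.63·t = 0.37×34.
t* = 0.37×34/0.63 = 19.97 min.

19.97 min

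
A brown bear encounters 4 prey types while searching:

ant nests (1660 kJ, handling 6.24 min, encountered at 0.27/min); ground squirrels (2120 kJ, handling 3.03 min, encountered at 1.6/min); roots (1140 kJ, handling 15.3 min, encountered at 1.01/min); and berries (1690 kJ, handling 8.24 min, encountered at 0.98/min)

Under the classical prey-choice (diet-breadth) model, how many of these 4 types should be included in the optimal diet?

1

Profitabilities (E/h, kJ/min): ground squirrels 700, ant nests 266, berries 205, roots 74.5. Add prey in this order while the next type's profitability exceeds the intake rate on those already taken.
Rate on top 1: 580. ant nests: 266 < 580 → exclude; stop.
Optimal diet: ground squirrels — 1 of 4 types.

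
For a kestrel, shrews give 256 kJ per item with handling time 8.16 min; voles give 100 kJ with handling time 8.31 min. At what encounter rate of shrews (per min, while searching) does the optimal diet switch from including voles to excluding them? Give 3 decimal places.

Drop voles once their profitability E₂/h₂ falls below the rate achievable on shrews alone: E₂/h₂ = λE₁/(1 + λh₁).
Solve for λ: λE₁h₂ = E₂(1 + λh₁) → λ(E₁h₂ − E₂h₁) = E₂ → λ = E₂/(E₁h₂ − E₂h₁).
λ = 100/(256×8.31 − 100×8.16) = 100/1311 = 0.07626 per min.

0.076 per min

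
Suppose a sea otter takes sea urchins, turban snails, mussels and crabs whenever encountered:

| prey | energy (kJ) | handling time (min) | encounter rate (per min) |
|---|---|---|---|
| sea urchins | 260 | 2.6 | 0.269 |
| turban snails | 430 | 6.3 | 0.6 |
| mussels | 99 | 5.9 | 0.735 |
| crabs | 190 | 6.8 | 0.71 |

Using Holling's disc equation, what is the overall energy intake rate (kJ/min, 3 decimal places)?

R = (0.269×260 + 0.6×430 + 0.735×99 + 0.71×190) / (1 + 0.269×2.6 + 0.6×6.3 + 0.735×5.9 + 0.71×6.8) = 535.6/14.64 = 36.58 kJ/min.

36.575 kJ/min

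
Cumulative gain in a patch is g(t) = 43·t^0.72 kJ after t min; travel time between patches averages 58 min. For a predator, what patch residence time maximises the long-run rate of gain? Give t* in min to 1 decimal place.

By the marginal value theorem, leave when the instantaneous gain rate g'(t) equals the habitat-wide average g(t)/(T + t).
g'(t) = 0.72·43·t^-0.28. Setting 0.72·43·t^-0.28 = 43·t^0.72/(58+t) gives 0.72(58+t) = t, so 0.28·t = 0.72×58.
t* = 0.72×58/0.28 = 149.1 min.

149.1 min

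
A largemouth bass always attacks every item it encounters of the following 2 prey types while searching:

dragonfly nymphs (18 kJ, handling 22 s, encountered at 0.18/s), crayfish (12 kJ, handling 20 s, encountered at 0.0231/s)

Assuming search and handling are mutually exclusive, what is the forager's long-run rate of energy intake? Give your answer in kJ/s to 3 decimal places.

R = Σλ_iE_i / (1 + Σλ_ih_i)
Numerator: 0.18×18 + 0.0231×12 = 3.517
Denominator: 1 + 0.18×22 + 0.0231×20 = 5.422
R = 3.517/5.422 = 0.6487 kJ/s

0.649 kJ/s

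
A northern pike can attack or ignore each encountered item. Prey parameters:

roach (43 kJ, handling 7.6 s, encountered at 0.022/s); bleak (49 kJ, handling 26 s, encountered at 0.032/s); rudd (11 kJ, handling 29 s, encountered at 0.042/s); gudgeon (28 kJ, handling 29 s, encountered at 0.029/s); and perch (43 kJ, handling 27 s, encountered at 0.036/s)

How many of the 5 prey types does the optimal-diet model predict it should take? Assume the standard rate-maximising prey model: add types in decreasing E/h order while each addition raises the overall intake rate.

E/h in descending order: roach 5.66, bleak 1.88, perch 1.59, gudgeon 0.966, rudd 0.379 kJ/s. The optimal diet is the largest prefix of this list for which every included type satisfies E_i/h_i > R on the types above it.
Rate on top 1: 0.8105. bleak: 1.88 > 0.8105 → include.
Rate on top 2: 1.258. perch: 1.59 > 1.258 → include.
Rate on top 3: 1.367. gudgeon: 0.966 < 1.367 → exclude; stop.
Optimal diet: roach, bleak, perch — 3 of 5 types.

3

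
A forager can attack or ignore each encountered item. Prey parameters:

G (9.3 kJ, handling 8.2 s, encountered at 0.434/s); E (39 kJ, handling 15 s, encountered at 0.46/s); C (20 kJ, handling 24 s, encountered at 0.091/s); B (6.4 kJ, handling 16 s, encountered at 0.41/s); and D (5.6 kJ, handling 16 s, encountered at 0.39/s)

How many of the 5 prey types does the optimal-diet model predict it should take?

Profitabilities (E/h, kJ/s): E 2.6, G 1.13, C 0.833, B 0.4, D 0.35. Add prey in this order while the next type's profitability exceeds the intake rate on those already taken.
Rate on top 1: 2.271. G: 1.13 < 2.271 → exclude; stop.
Optimal diet: E — 1 of 5 types.

1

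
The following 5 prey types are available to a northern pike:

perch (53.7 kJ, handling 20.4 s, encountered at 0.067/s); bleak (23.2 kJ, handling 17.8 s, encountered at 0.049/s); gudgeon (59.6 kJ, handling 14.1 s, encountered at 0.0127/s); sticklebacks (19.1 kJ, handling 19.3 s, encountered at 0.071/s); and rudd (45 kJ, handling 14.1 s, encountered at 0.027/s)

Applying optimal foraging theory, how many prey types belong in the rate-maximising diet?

Profitabilities (E/h, kJ/s): gudgeon 4.23, rudd 3.19, perch 2.63, bleak 1.3, sticklebacks 0.99. Add prey in this order while the next type's profitability exceeds the intake rate on those already taken.
Rate on top 1: 0.642. rudd: 3.19 > 0.642 → include.
Rate on top 2: 1.264. perch: 2.63 > 1.264 → include.
Rate on top 3: 1.903. bleak: 1.3 < 1.903 → exclude; stop.
Optimal diet: gudgeon, rudd, perch — 3 of 5 types.

3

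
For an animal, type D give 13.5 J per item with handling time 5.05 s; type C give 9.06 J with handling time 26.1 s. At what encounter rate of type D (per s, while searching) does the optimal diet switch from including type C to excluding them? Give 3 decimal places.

The zero-one rule: include type C iff E₂/h₂ > λE₁/(1+λh₁). Equality gives the switch point.
λE₁h₂ = E₂ + λE₂h₁ ⇒ λ = E₂/(E₁h₂ − E₂h₁) = 9.06/(352.4 − 45.75) = 0.02955 per s.

0.030 per s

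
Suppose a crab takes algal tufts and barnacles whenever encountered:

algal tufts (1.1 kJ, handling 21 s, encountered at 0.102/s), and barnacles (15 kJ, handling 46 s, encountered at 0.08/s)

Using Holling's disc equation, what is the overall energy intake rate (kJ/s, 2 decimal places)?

R = Σλ_iE_i / (1 + Σλ_ih_i)
Numerator: 0.102×1.1 + 0.08×15 = 1.312
Denominator: 1 + 0.102×21 + 0.08×46 = 6.822
R = 1.312/6.822 = 0.1923 kJ/s

0.19 kJ/s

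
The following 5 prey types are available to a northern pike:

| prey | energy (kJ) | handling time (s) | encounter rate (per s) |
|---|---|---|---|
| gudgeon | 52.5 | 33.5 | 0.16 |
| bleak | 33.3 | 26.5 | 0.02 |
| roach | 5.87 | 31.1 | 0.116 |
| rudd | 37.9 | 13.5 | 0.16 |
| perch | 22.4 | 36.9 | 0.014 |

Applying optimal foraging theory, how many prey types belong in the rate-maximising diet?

1

Profitabilities (E/h, kJ/s): rudd 2.81, gudgeon 1.57, bleak 1.26, perch 0.607, roach 0.189. Add prey in this order while the next type's profitability exceeds the intake rate on those already taken.
Rate on top 1: 1.919. gudgeon: 1.57 < 1.919 → exclude; stop.
Optimal diet: rudd — 1 of 5 types.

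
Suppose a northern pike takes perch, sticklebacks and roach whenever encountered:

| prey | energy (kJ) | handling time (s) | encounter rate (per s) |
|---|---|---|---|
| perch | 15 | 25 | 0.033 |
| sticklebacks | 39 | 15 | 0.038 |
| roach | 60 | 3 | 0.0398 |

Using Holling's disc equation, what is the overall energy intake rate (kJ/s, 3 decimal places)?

1.736 kJ/s

Energy encountered per unit search time: 0.033×15 + 0.038×39 + 0.0398×60 = 4.365 kJ/s.
Handling time per unit search time: 0.033×25 + 0.038×15 + 0.0398×3 = 1.514.
Rate = 4.365/(1 + 1.514) = 1.736 kJ/s.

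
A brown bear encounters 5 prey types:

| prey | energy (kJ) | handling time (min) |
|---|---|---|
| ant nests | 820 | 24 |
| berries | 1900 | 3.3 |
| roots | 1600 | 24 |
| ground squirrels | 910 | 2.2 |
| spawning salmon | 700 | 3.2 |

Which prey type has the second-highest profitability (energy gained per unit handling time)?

In descending order of E/h:
berries: 1900/3.3 = 576 kJ/min
ground squirrels: 910/2.2 = 414 kJ/min
spawning salmon: 700/3.2 = 219 kJ/min
roots: 1600/24 = 66.7 kJ/min
ant nests: 820/24 = 34.2 kJ/min

ground squirrels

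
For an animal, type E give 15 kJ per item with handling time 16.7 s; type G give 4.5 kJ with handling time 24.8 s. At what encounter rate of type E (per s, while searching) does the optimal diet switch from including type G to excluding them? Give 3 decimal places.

Drop type G once their profitability E₂/h₂ falls below the rate achievable on type E alone: E₂/h₂ = λE₁/(1 + λh₁).
Solve for λ: λE₁h₂ = E₂(1 + λh₁) → λ(E₁h₂ − E₂h₁) = E₂ → λ = E₂/(E₁h₂ − E₂h₁).
λ = 4.5/(15×24.8 − 4.5×16.7) = 4.5/296.9 = 0.01516 per s.

0.015 per s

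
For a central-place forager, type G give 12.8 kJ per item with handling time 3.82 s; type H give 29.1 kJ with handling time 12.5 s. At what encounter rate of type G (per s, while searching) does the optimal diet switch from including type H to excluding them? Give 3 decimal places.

At the threshold, the rate on type G alone equals the profitability of type H: λ·12.8/(1 + λ·3.82) = 29.1/12.5 = 2.328.
Rearranging, λ(12.8 − 2.328×3.82) = 2.328, so λ = 2.328/3.907 = 0.5958 per s.

0.596 per s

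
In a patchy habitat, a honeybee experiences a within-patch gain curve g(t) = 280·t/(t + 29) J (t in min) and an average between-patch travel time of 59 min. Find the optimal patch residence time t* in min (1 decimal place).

Maximise g(t)/(T+t): set derivative to zero → g'(t)(T+t) = g(t).
g'(t) = 280·29/(t + 29)². Setting 280·29/(t+29)² = 280t/[(t+29)(59+t)] gives 29(59+t) = t(t+29), so t² = 29×59 = 1711.
t* = √1711 = 41.36 min.

41.4 min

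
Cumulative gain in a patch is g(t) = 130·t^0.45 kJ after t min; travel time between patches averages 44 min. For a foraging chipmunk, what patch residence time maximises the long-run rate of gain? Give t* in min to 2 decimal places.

36.00 min

Maximise g(t)/(T+t): set derivative to zero → g'(t)(T+t) = g(t).
g'(t) = 0.45·130·t^-0.55. Setting 0.45·130·t^-0.55 = 130·t^0.45/(44+t) gives 0.45(44+t) = t, so 0.55·t = 0.45×44.
t* = 0.45×44/0.55 = 36 min.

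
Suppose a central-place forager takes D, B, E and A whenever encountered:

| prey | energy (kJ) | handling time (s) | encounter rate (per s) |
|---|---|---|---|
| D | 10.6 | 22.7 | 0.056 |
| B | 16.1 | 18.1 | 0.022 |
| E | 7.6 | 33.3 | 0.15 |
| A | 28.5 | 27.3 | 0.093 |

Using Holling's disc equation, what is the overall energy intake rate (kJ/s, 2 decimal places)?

R = (0.056×10.6 + 0.022×16.1 + 0.15×7.6 + 0.093×28.5) / (1 + 0.056×22.7 + 0.022×18.1 + 0.15×33.3 + 0.093×27.3) = 4.738/10.2 = 0.4644 kJ/s.

0.46 kJ/s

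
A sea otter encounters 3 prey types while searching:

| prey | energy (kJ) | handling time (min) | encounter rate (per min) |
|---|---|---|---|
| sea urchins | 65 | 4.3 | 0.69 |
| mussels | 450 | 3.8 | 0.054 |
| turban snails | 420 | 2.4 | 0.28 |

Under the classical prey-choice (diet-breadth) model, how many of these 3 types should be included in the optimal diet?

2

E/h in descending order: turban snails 175, mussels 118, sea urchins 15.1 kJ/min. The optimal diet is the largest prefix of this list for which every included type satisfies E_i/h_i > R on the types above it.
Rate on top 1: 70.33. mussels: 118 > 70.33 → include.
Rate on top 2: 75.59. sea urchins: 15.1 < 75.59 → exclude; stop.
Optimal diet: turban snails, mussels — 2 of 3 types.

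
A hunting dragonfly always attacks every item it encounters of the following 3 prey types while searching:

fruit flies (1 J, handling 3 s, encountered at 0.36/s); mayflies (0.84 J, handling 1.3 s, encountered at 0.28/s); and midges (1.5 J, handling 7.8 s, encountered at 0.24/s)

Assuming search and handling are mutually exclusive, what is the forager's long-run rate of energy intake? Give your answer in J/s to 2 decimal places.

Energy encountered per unit search time: 0.36×1 + 0.28×0.84 + 0.24×1.5 = 0.9552 J/s.
Handling time per unit search time: 0.36×3 + 0.28×1.3 + 0.24×7.8 = 3.316.
Rate = 0.9552/(1 + 3.316) = 0.2213 J/s.

0.22 J/s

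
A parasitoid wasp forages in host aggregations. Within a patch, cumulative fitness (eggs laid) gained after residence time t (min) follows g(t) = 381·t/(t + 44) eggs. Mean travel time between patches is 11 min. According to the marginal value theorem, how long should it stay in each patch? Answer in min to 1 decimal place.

By the marginal value theorem, leave when the instantaneous gain rate g'(t) equals the habitat-wide average g(t)/(T + t).
g'(t) = 381·44/(t + 44)². Setting 381·44/(t+44)² = 381t/[(t+44)(11+t)] gives 44(11+t) = t(t+44), so t² = 44×11 = 484.
t* = √484 = 22 min.

22.0 min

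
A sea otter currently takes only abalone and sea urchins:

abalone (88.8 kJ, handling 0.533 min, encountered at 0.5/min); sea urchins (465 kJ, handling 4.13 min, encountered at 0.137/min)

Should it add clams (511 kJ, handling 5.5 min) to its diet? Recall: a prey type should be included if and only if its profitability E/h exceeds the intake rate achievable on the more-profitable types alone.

Yes

Intake rate on the current diet: R = (0.5×88.8 + 0.137×465) / (1 + 0.5×0.533 + 0.137×4.13) = 108.1/1.832 = 59 kJ/min.
Profitability of clams: 511/5.5 = 92.91 kJ/min.
Since 92.91 > R, including clams increases the long-run rate.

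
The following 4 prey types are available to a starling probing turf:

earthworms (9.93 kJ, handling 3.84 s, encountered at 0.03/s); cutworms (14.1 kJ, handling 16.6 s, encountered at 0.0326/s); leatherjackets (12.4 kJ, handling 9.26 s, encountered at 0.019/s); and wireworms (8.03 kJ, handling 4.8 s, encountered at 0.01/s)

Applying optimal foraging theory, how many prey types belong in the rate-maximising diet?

4

Profitabilities (E/h, kJ/s): earthworms 2.59, wireworms 1.67, leatherjackets 1.34, cutworms 0.849. Add prey in this order while the next type's profitability exceeds the intake rate on those already taken.
Rate on top 1: 0.2671. wireworms: 1.67 > 0.2671 → include.
Rate on top 2: 0.3251. leatherjackets: 1.34 > 0.3251 → include.
Rate on top 3: 0.4584. cutworms: 0.849 > 0.4584 → include.
Optimal diet: earthworms, wireworms, leatherjackets, cutworms — 4 of 4 types.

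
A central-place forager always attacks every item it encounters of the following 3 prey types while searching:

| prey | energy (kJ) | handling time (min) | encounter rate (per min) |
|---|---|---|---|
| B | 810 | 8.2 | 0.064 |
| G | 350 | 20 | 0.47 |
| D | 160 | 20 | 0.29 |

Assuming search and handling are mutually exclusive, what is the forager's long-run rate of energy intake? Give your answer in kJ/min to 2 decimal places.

15.71 kJ/min

Energy encountered per unit search time: 0.064×810 + 0.47×350 + 0.29×160 = 262.7 kJ/min.
Handling time per unit search time: 0.064×8.2 + 0.47×20 + 0.29×20 = 15.72.
Rate = 262.7/(1 + 15.72) = 15.71 kJ/min.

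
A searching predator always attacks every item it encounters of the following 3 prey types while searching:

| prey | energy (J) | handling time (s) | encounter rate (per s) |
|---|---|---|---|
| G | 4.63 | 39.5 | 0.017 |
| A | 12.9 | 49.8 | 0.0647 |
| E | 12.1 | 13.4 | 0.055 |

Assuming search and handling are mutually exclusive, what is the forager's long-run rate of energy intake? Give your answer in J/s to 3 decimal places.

0.280 J/s

R = Σλ_iE_i / (1 + Σλ_ih_i)
Numerator: 0.017×4.63 + 0.0647×12.9 + 0.055×12.1 = 1.579
Denominator: 1 + 0.017×39.5 + 0.0647×49.8 + 0.055×13.4 = 5.631
R = 1.579/5.631 = 0.2804 J/s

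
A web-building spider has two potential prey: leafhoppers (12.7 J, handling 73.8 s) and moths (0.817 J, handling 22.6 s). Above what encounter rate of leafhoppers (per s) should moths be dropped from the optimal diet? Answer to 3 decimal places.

0.004 per s

The zero-one rule: include moths iff E₂/h₂ > λE₁/(1+λh₁). Equality gives the switch point.
λE₁h₂ = E₂ + λE₂h₁ ⇒ λ = E₂/(E₁h₂ − E₂h₁) = 0.817/(287 − 60.29) = 0.003603 per s.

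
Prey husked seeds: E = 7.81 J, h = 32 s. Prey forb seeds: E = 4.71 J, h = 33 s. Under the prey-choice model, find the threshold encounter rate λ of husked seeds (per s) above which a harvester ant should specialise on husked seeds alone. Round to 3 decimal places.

0.044 per s

The zero-one rule: include forb seeds iff E₂/h₂ > λE₁/(1+λh₁). Equality gives the switch point.
λE₁h₂ = E₂ + λE₂h₁ ⇒ λ = E₂/(E₁h₂ − E₂h₁) = 4.71/(257.7 − 150.7) = 0.04401 per s.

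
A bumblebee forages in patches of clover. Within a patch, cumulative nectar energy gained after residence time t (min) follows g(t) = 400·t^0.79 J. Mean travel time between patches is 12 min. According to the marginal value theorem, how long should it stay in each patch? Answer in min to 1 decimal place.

Optimal t* satisfies g'(t*) = g(t*)/(T + t*).
g'(t) = 0.79·400·t^-0.21. Setting 0.79·400·t^-0.21 = 400·t^0.79/(12+t) gives 0.79(12+t) = t, so 0.21·t = 0.79×12.
t* = 0.79×12/0.21 = 45.14 min.

45.1 min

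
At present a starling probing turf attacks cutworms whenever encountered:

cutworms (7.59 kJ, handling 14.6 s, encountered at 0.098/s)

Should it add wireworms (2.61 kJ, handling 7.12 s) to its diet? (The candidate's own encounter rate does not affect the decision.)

On cutworms alone, R = ΣλE/(1+Σλh) = 0.7438/2.431 = 0.306 kJ/s.
wireworms: E/h = 2.61/7.12 = 0.3666 kJ/s.
0.3666 > 0.306, so adding wireworms raises the average — include it.

Yes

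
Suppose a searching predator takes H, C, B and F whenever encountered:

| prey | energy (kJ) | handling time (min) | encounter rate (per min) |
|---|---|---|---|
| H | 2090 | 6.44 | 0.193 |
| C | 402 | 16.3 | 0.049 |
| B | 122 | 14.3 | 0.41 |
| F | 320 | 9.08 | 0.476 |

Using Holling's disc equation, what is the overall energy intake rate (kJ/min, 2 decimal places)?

Energy encountered per unit search time: 0.193×2090 + 0.049×402 + 0.41×122 + 0.476×320 = 625.4 kJ/min.
Handling time per unit search time: 0.193×6.44 + 0.049×16.3 + 0.41×14.3 + 0.476×9.08 = 12.23.
Rate = 625.4/(1 + 12.23) = 47.28 kJ/min.

47.28 kJ/min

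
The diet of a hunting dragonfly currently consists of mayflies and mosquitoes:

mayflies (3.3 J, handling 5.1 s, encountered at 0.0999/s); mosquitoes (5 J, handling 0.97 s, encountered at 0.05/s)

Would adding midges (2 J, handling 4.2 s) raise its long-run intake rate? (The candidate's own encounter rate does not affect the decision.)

On mayflies and mosquitoes alone, R = ΣλE/(1+Σλh) = 0.5797/1.558 = 0.3721 J/s.
Profitability of midges: 2/4.2 = 0.4762 J/s.
0.4762 > 0.3721, so adding midges raises the average — include it.

Yes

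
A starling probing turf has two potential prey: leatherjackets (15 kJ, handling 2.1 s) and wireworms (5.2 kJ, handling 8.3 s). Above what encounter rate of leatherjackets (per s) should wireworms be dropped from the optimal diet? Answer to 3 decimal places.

0.046 per s

The zero-one rule: include wireworms iff E₂/h₂ > λE₁/(1+λh₁). Equality gives the switch point.
λE₁h₂ = E₂ + λE₂h₁ ⇒ λ = E₂/(E₁h₂ − E₂h₁) = 5.2/(124.5 − 10.92) = 0.04578 per s.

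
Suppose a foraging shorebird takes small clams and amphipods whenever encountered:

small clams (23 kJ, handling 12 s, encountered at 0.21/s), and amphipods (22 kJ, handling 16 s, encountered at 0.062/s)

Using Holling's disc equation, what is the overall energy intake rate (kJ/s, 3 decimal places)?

1.373 kJ/s

R = (0.21×23 + 0.062×22) / (1 + 0.21×12 + 0.062×16) = 6.194/4.512 = 1.373 kJ/s.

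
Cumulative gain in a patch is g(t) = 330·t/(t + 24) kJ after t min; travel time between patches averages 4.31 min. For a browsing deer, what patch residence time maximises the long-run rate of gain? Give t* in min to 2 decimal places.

Maximise g(t)/(T+t): set derivative to zero → g'(t)(T+t) = g(t).
g'(t) = 330·24/(t + 24)². Setting 330·24/(t+24)² = 330t/[(t+24)(4.31+t)] gives 24(4.31+t) = t(t+24), so t² = 24×4.31 = 103.4.
t* = √103.4 = 10.17 min.

10.17 min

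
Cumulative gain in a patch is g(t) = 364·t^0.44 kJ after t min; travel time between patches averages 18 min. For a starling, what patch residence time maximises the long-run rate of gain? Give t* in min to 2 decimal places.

14.14 min

Maximise g(t)/(T+t): set derivative to zero → g'(t)(T+t) = g(t).
g'(t) = 0.44·364·t^-0.56. Setting 0.44·364·t^-0.56 = 364·t^0.44/(18+t) gives 0.44(18+t) = t, so 0.56·t = 0.44×18.
t* = 0.44×18/0.56 = 14.14 min.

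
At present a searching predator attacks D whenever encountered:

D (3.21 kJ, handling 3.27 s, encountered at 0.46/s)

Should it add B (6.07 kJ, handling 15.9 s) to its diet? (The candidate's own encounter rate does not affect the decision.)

No

Intake rate on the current diet: R = (0.46×3.21) / (1 + 0.46×3.27) = 1.477/2.504 = 0.5896 kJ/s.
B: E/h = 6.07/15.9 = 0.3818 kJ/s.
0.3818 < 0.5896, so adding B would lower the average — exclude it.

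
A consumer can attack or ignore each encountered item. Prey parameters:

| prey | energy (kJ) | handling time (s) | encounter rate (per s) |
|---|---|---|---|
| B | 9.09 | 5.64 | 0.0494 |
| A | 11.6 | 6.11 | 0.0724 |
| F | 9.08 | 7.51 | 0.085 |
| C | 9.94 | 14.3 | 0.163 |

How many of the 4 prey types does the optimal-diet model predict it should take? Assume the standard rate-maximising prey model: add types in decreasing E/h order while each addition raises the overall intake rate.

3

Rank by E/h (kJ/s): A 1.9, B 1.61, F 1.21, C 0.695. Include each in turn until the next type's E/h falls below the running intake rate.
Rate on top 1: 0.5823. B: 1.61 > 0.5823 → include.
Rate on top 2: 0.7489. F: 1.21 > 0.7489 → include.
Rate on top 3: 0.8734. C: 0.695 < 0.8734 → exclude; stop.
Optimal diet: A, B, F — 3 of 4 types.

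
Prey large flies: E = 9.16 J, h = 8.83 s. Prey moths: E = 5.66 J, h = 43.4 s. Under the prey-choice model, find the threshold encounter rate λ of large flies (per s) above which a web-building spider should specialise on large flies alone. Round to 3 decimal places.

The zero-one rule: include moths iff E₂/h₂ > λE₁/(1+λh₁). Equality gives the switch point.
λE₁h₂ = E₂ + λE₂h₁ ⇒ λ = E₂/(E₁h₂ − E₂h₁) = 5.66/(397.5 − 49.98) = 0.01628 per s.

0.016 per s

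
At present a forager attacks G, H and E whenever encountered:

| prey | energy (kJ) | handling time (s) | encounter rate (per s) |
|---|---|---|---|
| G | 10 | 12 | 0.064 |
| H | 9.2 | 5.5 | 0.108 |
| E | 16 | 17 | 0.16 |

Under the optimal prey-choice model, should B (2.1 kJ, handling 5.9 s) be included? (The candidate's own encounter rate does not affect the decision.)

Intake rate on the current diet: R = (0.064×10 + 0.108×9.2 + 0.16×16) / (1 + 0.064×12 + 0.108×5.5 + 0.16×17) = 4.194/5.082 = 0.8252 kJ/s.
Profitability of B: 2.1/5.9 = 0.3559 kJ/s.
0.3559 < 0.8252, so adding B would lower the average — exclude it.

No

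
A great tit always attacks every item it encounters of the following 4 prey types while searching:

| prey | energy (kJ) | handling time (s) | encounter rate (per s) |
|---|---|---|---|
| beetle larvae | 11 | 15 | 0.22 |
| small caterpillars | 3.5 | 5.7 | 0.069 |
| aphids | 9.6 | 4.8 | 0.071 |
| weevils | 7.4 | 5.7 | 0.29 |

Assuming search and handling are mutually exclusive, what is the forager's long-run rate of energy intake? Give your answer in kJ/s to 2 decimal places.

Energy encountered per unit search time: 0.22×11 + 0.069×3.5 + 0.071×9.6 + 0.29×7.4 = 5.489 kJ/s.
Handling time per unit search time: 0.22×15 + 0.069×5.7 + 0.071×4.8 + 0.29×5.7 = 5.687.
Rate = 5.489/(1 + 5.687) = 0.8208 kJ/s.

0.82 kJ/s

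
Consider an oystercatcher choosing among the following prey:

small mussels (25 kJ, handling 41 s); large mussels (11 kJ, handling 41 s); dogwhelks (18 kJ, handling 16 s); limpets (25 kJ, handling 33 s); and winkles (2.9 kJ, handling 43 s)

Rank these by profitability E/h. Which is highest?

dogwhelks

In descending order of E/h:
dogwhelks: 18/16 = 1.12 kJ/s
limpets: 25/33 = 0.758 kJ/s
small mussels: 25/41 = 0.61 kJ/s
large mussels: 11/41 = 0.268 kJ/s
winkles: 2.9/43 = 0.0674 kJ/s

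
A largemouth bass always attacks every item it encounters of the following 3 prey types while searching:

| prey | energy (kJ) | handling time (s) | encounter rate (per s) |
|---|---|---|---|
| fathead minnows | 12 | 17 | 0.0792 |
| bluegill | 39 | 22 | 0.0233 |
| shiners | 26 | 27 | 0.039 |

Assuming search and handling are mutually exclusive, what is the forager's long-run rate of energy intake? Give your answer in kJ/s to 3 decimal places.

0.734 kJ/s

R = (0.0792×12 + 0.0233×39 + 0.039×26) / (1 + 0.0792×17 + 0.0233×22 + 0.039×27) = 2.873/3.912 = 0.7344 kJ/s.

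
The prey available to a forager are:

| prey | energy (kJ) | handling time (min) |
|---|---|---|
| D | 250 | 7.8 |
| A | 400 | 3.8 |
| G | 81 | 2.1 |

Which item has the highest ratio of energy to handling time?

Profitability E/h (kJ/min): D = 250/7.8 = 32.1, A = 400/3.8 = 105, G = 81/2.1 = 38.6.
Ranked: A > G > D.

A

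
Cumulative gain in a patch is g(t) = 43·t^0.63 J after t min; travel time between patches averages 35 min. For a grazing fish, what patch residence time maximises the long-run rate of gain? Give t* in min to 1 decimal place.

Optimal t* satisfies g'(t*) = g(t*)/(T + t*).
g'(t) = 0.63·43·t^-0.37. Setting 0.63·43·t^-0.37 = 43·t^0.63/(35+t) gives 0.63(35+t) = t, so 0.37·t = 0.63×35.
t* = 0.63×35/0.37 = 59.59 min.

59.6 min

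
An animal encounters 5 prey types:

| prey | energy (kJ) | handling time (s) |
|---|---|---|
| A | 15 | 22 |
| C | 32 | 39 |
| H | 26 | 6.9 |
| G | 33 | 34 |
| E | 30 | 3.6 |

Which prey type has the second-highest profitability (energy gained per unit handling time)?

H

In descending order of E/h:
E: 30/3.6 = 8.33 kJ/s
H: 26/6.9 = 3.77 kJ/s
G: 33/34 = 0.971 kJ/s
C: 32/39 = 0.821 kJ/s
A: 15/22 = 0.682 kJ/s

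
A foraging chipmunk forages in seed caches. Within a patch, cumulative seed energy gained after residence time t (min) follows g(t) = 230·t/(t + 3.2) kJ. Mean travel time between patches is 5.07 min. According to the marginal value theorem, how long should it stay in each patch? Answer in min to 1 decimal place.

4.0 min

Optimal t* satisfies g'(t*) = g(t*)/(T + t*).
g'(t) = 230·3.2/(t + 3.2)². Setting 230·3.2/(t+3.2)² = 230t/[(t+3.2)(5.07+t)] gives 3.2(5.07+t) = t(t+3.2), so t² = 3.2×5.07 = 16.22.
t* = √16.22 = 4.028 min.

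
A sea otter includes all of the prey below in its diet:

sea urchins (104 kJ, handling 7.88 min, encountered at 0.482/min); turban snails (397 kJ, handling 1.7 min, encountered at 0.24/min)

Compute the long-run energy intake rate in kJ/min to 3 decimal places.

Energy encountered per unit search time: 0.482×104 + 0.24×397 = 145.4 kJ/min.
Handling time per unit search time: 0.482×7.88 + 0.24×1.7 = 4.206.
Rate = 145.4/(1 + 4.206) = 27.93 kJ/min.

27.930 kJ/min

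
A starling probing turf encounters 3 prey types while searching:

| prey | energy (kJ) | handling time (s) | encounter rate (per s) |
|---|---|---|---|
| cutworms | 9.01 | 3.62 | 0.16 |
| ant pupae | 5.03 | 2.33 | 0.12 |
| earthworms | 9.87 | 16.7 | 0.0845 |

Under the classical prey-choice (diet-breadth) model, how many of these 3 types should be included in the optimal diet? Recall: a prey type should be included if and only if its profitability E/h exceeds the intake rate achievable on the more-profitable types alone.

Profitabilities (E/h, kJ/s): cutworms 2.49, ant pupae 2.16, earthworms 0.591. Add prey in this order while the next type's profitability exceeds the intake rate on those already taken.
Rate on top 1: 0.9129. ant pupae: 2.16 > 0.9129 → include.
Rate on top 2: 1.1. earthworms: 0.591 < 1.1 → exclude; stop.
Optimal diet: cutworms, ant pupae — 2 of 3 types.

2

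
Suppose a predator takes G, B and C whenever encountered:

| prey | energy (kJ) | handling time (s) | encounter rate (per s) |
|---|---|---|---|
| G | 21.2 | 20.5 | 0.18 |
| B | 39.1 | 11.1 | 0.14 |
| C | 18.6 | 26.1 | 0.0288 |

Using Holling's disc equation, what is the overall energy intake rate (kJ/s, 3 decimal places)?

1.405 kJ/s

R = (0.18×21.2 + 0.14×39.1 + 0.0288×18.6) / (1 + 0.18×20.5 + 0.14×11.1 + 0.0288×26.1) = 9.826/6.996 = 1.405 kJ/s.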